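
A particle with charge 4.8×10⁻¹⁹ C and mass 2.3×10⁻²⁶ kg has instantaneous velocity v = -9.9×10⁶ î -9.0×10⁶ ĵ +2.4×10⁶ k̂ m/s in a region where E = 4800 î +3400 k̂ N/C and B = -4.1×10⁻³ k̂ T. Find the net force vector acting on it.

F ≈ (2.00×10⁻¹⁴, -1.95×10⁻¹⁴, 1.63×10⁻¹⁵) N

v×B = (3.69×10⁴, -4.06×10⁴, 0) N/C.
E + v×B = (4.17×10⁴, -4.06×10⁴, 3400) N/C.
F = q(E + v×B) = (4.8×10⁻¹⁹ C)·(4.17×10⁴, -4.06×10⁴, 3400) = (2.00×10⁻¹⁴, -1.95×10⁻¹⁴, 1.63×10⁻¹⁵) N.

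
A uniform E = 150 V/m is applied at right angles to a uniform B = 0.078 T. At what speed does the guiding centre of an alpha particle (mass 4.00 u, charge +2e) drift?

v_d ≈ 1900 m/s

In crossed fields the guiding centre drifts at v_d = |E×B|/B² = E/B, independent of charge and mass.
v_d = 150/0.078 = 1900 m/s.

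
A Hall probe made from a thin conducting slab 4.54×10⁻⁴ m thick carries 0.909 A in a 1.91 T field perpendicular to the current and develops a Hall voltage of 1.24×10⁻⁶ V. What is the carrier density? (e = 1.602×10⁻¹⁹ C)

n ≈ 1.93×10²⁸ m⁻³

From V_H = IB/(n e t), n = IB/(V_H e t).
n = (0.909)(1.91)/((1.24×10⁻⁶)(1.602×10⁻¹⁹)(4.54×10⁻⁴)) ≈ 1.93×10²⁸ m⁻³.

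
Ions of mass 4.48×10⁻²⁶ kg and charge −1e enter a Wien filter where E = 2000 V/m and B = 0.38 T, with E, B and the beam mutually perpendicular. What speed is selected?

Straight-line motion ⇒ electric and magnetic forces cancel, so E = vB.
v = E/B = 2000/0.38 = 5300 m/s.

v = 5300 m/s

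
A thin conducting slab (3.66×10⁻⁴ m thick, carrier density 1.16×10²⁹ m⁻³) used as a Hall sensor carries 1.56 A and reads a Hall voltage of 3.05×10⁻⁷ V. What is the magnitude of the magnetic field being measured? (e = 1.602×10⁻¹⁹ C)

From V_H = IB/(n e t), B = V_H n e t / I.
B = (3.05×10⁻⁷)(1.16×10²⁹)(1.602×10⁻¹⁹)(3.66×10⁻⁴)/1.56 ≈ 1.33 T.

B ≈ 1.33 T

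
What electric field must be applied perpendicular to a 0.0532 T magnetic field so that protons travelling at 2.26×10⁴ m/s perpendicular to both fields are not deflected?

For straight-line motion qE = qvB, so E = vB.
E = 2.26×10⁴ × 0.0532 = 1200 V/m.

E = 1200 V/m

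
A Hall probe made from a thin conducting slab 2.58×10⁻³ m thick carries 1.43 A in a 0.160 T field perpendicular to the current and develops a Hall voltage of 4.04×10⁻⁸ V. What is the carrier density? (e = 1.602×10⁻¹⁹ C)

From V_H = IB/(n e t), n = IB/(V_H e t).
n = (1.43)(0.160)/((4.04×10⁻⁸)(1.602×10⁻¹⁹)(2.58×10⁻³)) ≈ 1.37×10²⁸ m⁻³.

n ≈ 1.37×10²⁸ m⁻³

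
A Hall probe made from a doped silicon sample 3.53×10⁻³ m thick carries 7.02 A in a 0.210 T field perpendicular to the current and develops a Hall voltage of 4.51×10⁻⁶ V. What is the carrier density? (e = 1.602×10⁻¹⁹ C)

n ≈ 5.78×10²⁶ m⁻³

From V_H = IB/(n e t), n = IB/(V_H e t).
n = (7.02)(0.210)/((4.51×10⁻⁶)(1.602×10⁻¹⁹)(3.53×10⁻³)) ≈ 5.78×10²⁶ m⁻³.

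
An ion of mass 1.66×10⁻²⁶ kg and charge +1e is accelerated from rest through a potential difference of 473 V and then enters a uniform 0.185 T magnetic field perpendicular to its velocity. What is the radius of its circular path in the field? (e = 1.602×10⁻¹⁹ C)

r ≈ 0.0535 m

Acceleration: |q|V = ½mv² ⇒ v = √(2|q|V/m) = √(2·1.602×10⁻¹⁹·473/1.66×10⁻²⁶) ≈ 9.555×10⁴ m/s.
In the field: r = mv/(|q|B) = (1.66×10⁻²⁶)(9.555×10⁴)/((1.602×10⁻¹⁹)(0.185)) ≈ 0.0535 m.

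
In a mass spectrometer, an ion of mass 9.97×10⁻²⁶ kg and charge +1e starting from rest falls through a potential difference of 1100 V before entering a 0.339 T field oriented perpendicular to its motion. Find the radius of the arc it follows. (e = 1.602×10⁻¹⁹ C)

Acceleration: |q|V = ½mv² ⇒ v = √(2|q|V/m) = √(2·1.602×10⁻¹⁹·1100/9.97×10⁻²⁶) ≈ 5.946×10⁴ m/s.
In the field: r = mv/(|q|B) = (9.97×10⁻²⁶)(5.946×10⁴)/((1.602×10⁻¹⁹)(0.339)) ≈ 0.109 m.

r ≈ 0.109 m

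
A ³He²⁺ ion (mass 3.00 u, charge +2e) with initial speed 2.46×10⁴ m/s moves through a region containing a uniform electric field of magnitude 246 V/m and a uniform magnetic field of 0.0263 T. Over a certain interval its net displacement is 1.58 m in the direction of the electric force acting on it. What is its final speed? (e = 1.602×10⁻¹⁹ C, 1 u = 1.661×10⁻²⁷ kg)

B does no work; ΔKE = |q|E d.
½mv_f² = ½mv₀² + |q|Ed = ½(4.983×10⁻²⁷)(2.46×10⁴)² + (3.204×10⁻¹⁹)(246)(1.58) ≈ 1.508×10⁻¹⁸ J + 1.245×10⁻¹⁶ J ≈ 1.260×10⁻¹⁶ J.
v_f = √(2·1.260×10⁻¹⁶/4.983×10⁻²⁷) ≈ 2.25×10⁵ m/s.

v_f ≈ 2.25×10⁵ m/s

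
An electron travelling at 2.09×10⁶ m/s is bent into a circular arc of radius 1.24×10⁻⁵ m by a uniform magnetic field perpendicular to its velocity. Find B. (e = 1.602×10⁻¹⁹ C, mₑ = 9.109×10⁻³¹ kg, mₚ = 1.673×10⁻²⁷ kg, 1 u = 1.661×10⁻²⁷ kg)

B ≈ 0.958 T

From |q|vB = mv²/r, B = mv/(|q|r).
B = (9.109×10⁻³¹)(2.09×10⁶)/((1.602×10⁻¹⁹)(1.24×10⁻⁵)) ≈ 0.958 T.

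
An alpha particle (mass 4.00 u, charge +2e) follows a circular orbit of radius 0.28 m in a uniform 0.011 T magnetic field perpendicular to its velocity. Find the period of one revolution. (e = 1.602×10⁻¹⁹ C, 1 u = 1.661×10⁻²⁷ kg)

T ≈ 1.2×10⁻⁵ s

The cyclotron period depends only on m, q, B: T = 2πm/(|q|B).
T = 2π(6.644×10⁻²⁷)/((3.204×10⁻¹⁹)(0.011)) ≈ 1.2×10⁻⁵ s.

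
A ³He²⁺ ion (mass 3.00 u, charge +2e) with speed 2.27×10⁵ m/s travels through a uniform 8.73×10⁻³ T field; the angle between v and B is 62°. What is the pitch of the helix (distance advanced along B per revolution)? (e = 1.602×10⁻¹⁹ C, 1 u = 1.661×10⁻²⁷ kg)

v∥ = v cosθ = 2.27×10⁵·cos62° ≈ 1.066×10⁵ m/s.
T = 2πm/(|q|B) = 2π(4.983×10⁻²⁷)/((3.204×10⁻¹⁹)(8.73×10⁻³)) ≈ 1.119×10⁻⁵ s.
pitch = v∥ T = (1.066×10⁵)(1.119×10⁻⁵) ≈ 1.19 m.

p ≈ 1.19 m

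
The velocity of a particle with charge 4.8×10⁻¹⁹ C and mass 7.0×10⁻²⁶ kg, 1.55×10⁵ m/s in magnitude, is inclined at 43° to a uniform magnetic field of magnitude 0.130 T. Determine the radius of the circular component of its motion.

r ≈ 0.119 m

v⊥ = v sinθ = 1.55×10⁵·sin43° ≈ 1.057×10⁵ m/s.
r = m v⊥/(|q|B) = (7.0×10⁻²⁶)(1.057×10⁵)/((4.8×10⁻¹⁹)(0.130)) ≈ 0.119 m.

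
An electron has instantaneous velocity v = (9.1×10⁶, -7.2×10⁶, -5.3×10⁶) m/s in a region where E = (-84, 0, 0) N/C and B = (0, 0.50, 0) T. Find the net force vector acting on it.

v×B = (2.65×10⁶, 0, 4.55×10⁶) N/C.
E + v×B = (2.65×10⁶, 0, 4.55×10⁶) N/C.
F = q(E + v×B) = (−1.602×10⁻¹⁹ C)·(2.65×10⁶, 0, 4.55×10⁶) = (-4.25×10⁻¹³, 0, -7.29×10⁻¹³) N.

F ≈ (-4.25×10⁻¹³, 0, -7.29×10⁻¹³) N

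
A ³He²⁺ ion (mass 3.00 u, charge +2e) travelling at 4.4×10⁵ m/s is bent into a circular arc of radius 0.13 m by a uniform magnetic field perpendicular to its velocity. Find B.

From |q|vB = mv²/r, B = mv/(|q|r).
B = (4.983×10⁻²⁷)(4.4×10⁵)/((3.204×10⁻¹⁹)(0.13)) ≈ 0.053 T.

B ≈ 0.053 T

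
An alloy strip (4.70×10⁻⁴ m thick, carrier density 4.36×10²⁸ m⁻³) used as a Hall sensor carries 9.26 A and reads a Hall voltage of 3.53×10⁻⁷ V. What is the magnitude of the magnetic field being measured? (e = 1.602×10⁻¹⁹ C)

B ≈ 0.125 T

From V_H = IB/(n e t), B = V_H n e t / I.
B = (3.53×10⁻⁷)(4.36×10²⁸)(1.602×10⁻¹⁹)(4.70×10⁻⁴)/9.26 ≈ 0.125 T.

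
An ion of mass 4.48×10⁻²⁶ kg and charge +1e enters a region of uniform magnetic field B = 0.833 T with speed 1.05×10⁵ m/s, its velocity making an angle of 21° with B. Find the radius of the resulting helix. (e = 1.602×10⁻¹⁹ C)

v⊥ = v sinθ = 1.05×10⁵·sin21° ≈ 3.763×10⁴ m/s.
r = m v⊥/(|q|B) = (4.48×10⁻²⁶)(3.763×10⁴)/((1.602×10⁻¹⁹)(0.833)) ≈ 0.0126 m.

r ≈ 0.0126 m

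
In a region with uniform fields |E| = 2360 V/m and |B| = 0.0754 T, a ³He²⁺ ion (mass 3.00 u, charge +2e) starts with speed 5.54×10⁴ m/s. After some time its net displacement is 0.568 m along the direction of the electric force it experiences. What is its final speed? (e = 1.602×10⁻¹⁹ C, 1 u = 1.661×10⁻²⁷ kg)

v_f ≈ 4.19×10⁵ m/s

B does no work; ΔKE = |q|E d.
½mv_f² = ½mv₀² + |q|Ed = ½(4.983×10⁻²⁷)(5.54×10⁴)² + (3.204×10⁻¹⁹)(2360)(0.568) ≈ 7.647×10⁻¹⁸ J + 4.295×10⁻¹⁶ J ≈ 4.371×10⁻¹⁶ J.
v_f = √(2·4.371×10⁻¹⁶/4.983×10⁻²⁷) ≈ 4.19×10⁵ m/s.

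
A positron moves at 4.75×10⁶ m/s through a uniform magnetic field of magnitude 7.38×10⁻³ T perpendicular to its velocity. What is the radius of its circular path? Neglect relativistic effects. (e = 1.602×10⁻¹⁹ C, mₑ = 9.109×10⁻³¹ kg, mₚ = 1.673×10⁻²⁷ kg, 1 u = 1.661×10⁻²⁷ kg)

r ≈ 3.66×10⁻³ m

The magnetic force provides the centripetal force: |q|vB = mv²/r.
r = mv/(|q|B) = (9.109×10⁻³¹)(4.75×10⁶)/((1.602×10⁻¹⁹)(7.38×10⁻³)) ≈ 3.66×10⁻³ m.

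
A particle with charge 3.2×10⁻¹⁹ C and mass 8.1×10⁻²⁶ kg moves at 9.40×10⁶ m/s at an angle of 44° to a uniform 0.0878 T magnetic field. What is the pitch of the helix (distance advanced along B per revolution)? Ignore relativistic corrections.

v∥ = v cosθ = 9.40×10⁶·cos44° ≈ 6.762×10⁶ m/s.
T = 2πm/(|q|B) = 2π(8.1×10⁻²⁶)/((3.2×10⁻¹⁹)(0.0878)) ≈ 1.811×10⁻⁵ s.
pitch = v∥ T = (6.762×10⁶)(1.811×10⁻⁵) ≈ 122 m.

p ≈ 122 m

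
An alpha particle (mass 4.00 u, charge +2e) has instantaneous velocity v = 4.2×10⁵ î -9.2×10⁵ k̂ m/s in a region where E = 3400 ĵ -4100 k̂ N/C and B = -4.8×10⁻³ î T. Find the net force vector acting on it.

v×B = (0, 4420, 0) N/C.
E + v×B = (0, 7820, -4100) N/C.
F = q(E + v×B) = (3.204×10⁻¹⁹ C)·(0, 7820, -4100) = (0, 2.50×10⁻¹⁵, -1.31×10⁻¹⁵) N.

F ≈ (0, 2.50×10⁻¹⁵, -1.31×10⁻¹⁵) N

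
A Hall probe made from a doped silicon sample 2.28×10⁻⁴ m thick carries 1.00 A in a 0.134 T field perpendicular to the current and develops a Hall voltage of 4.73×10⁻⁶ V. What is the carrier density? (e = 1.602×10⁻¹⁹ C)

n ≈ 7.76×10²⁶ m⁻³

From V_H = IB/(n e t), n = IB/(V_H e t).
n = (1.00)(0.134)/((4.73×10⁻⁶)(1.602×10⁻¹⁹)(2.28×10⁻⁴)) ≈ 7.76×10²⁶ m⁻³.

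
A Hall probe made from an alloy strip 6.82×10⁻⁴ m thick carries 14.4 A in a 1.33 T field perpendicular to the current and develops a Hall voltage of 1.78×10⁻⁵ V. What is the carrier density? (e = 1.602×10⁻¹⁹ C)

n ≈ 9.85×10²⁷ m⁻³

From V_H = IB/(n e t), n = IB/(V_H e t).
n = (14.4)(1.33)/((1.78×10⁻⁵)(1.602×10⁻¹⁹)(6.82×10⁻⁴)) ≈ 9.85×10²⁷ m⁻³.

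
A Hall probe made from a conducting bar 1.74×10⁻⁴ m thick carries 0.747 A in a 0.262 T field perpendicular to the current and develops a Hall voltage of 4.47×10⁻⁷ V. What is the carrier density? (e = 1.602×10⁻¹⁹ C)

n ≈ 1.57×10²⁸ m⁻³

From V_H = IB/(n e t), n = IB/(V_H e t).
n = (0.747)(0.262)/((4.47×10⁻⁷)(1.602×10⁻¹⁹)(1.74×10⁻⁴)) ≈ 1.57×10²⁸ m⁻³.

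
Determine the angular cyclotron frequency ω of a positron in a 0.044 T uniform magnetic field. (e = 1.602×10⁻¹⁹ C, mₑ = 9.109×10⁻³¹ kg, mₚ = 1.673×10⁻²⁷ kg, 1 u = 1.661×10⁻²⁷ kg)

ω = |q|B/m.
ω = (1.602×10⁻¹⁹)(0.044)/9.109×10⁻³¹ ≈ 7.7×10⁹ rad/s.

ω ≈ 7.7×10⁹ rad/s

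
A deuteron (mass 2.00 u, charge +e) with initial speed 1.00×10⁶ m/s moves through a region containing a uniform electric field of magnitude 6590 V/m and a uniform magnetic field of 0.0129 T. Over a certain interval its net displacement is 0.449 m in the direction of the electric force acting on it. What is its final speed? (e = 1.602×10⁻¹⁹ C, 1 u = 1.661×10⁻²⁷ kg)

B does no work; ΔKE = |q|E d.
½mv_f² = ½mv₀² + |q|Ed = ½(3.322×10⁻²⁷)(1.00×10⁶)² + (1.602×10⁻¹⁹)(6590)(0.449) ≈ 1.661×10⁻¹⁵ J + 4.740×10⁻¹⁶ J ≈ 2.135×10⁻¹⁵ J.
v_f = √(2·2.135×10⁻¹⁵/3.322×10⁻²⁷) ≈ 1.13×10⁶ m/s.

v_f ≈ 1.13×10⁶ m/s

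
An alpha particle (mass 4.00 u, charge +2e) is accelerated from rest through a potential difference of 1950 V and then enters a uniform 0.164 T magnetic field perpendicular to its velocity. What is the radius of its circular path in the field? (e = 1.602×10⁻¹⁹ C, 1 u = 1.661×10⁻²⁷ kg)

Acceleration: |q|V = ½mv² ⇒ v = √(2|q|V/m) = √(2·3.204×10⁻¹⁹·1950/6.644×10⁻²⁷) ≈ 4.337×10⁵ m/s.
In the field: r = mv/(|q|B) = (6.644×10⁻²⁷)(4.337×10⁵)/((3.204×10⁻¹⁹)(0.164)) ≈ 0.0548 m.

r ≈ 0.0548 m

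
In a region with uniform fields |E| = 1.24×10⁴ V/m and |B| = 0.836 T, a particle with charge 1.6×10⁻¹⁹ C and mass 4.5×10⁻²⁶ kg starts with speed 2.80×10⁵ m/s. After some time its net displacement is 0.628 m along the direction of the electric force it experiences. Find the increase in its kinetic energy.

The magnetic force is always ⟂ v and does no work; only the electric force changes KE.
ΔKE = F_E · d = |q|E d = (1.6×10⁻¹⁹)(1.24×10⁴)(0.628) ≈ 1.25×10⁻¹⁵ J.

ΔKE ≈ 1.25×10⁻¹⁵ J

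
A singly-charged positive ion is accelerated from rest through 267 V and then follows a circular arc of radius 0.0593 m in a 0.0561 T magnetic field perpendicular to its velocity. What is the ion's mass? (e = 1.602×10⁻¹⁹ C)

Combine |q|V = ½mv² and r = mv/(|q|B): eliminate v to get m = qB²r²/(2V).
m = (1.602×10⁻¹⁹)(0.0561)²(0.0593)²/(2·267) ≈ 3.32×10⁻²⁷ kg.

m ≈ 3.32×10⁻²⁷ kg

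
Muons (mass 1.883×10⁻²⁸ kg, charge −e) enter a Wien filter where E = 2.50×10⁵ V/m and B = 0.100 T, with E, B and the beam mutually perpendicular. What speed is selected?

For undeflected motion the electric and magnetic forces balance: qE = qvB.
v = E/B = 2.50×10⁵/0.100 = 2.50×10⁶ m/s.

v = 2.50×10⁶ m/s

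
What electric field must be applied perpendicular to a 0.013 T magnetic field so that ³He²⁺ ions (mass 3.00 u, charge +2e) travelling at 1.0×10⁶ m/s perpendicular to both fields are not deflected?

For straight-line motion qE = qvB, so E = vB.
E = 1.0×10⁶ × 0.013 = 1.3×10⁴ V/m.

E = 1.3×10⁴ V/m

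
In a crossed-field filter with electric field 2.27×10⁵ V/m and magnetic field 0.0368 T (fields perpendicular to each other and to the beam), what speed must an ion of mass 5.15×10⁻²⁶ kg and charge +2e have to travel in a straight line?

Zero net Lorentz force requires |qE| = |q v×B|, i.e. E = vB.
v = E/B = 2.27×10⁵/0.0368 = 6.17×10⁶ m/s.

v = 6.17×10⁶ m/s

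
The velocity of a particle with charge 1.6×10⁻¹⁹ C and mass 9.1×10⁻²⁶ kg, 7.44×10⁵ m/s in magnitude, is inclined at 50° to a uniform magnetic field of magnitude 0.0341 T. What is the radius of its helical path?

r ≈ 9.51 m

v⊥ = v sinθ = 7.44×10⁵·sin50° ≈ 5.699×10⁵ m/s.
r = m v⊥/(|q|B) = (9.1×10⁻²⁶)(5.699×10⁵)/((1.6×10⁻¹⁹)(0.0341)) ≈ 9.51 m.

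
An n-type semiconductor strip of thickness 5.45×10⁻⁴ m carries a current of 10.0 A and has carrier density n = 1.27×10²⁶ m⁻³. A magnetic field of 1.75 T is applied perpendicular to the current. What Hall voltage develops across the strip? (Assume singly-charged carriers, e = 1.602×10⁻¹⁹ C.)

V_H = IB/(n e t).
V_H = (10.0)(1.75)/((1.27×10²⁶)(1.602×10⁻¹⁹)(5.45×10⁻⁴)) ≈ 1.58×10⁻³ V.

V_H ≈ 1.58×10⁻³ V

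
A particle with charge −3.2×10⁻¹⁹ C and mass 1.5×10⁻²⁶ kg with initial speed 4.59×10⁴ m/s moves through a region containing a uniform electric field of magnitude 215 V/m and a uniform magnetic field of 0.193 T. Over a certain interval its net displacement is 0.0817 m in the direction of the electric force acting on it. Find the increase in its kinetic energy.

ΔKE ≈ 5.62×10⁻¹⁸ J

The magnetic force is always ⟂ v and does no work; only the electric force changes KE.
ΔKE = F_E · d = |q|E d = (3.2×10⁻¹⁹)(215)(0.0817) ≈ 5.62×10⁻¹⁸ J.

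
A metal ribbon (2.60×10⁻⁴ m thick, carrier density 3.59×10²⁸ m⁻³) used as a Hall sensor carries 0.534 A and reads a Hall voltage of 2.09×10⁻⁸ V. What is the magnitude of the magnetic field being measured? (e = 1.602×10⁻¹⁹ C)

B ≈ 0.0585 T

From V_H = IB/(n e t), B = V_H n e t / I.
B = (2.09×10⁻⁸)(3.59×10²⁸)(1.602×10⁻¹⁹)(2.60×10⁻⁴)/0.534 ≈ 0.0585 T.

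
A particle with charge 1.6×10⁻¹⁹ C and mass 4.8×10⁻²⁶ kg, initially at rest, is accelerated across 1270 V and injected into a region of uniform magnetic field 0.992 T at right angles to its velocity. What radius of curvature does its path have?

Acceleration: |q|V = ½mv² ⇒ v = √(2|q|V/m) = √(2·1.6×10⁻¹⁹·1270/4.8×10⁻²⁶) ≈ 9.201×10⁴ m/s.
In the field: r = mv/(|q|B) = (4.8×10⁻²⁶)(9.201×10⁴)/((1.6×10⁻¹⁹)(0.992)) ≈ 0.0278 m.

r ≈ 0.0278 m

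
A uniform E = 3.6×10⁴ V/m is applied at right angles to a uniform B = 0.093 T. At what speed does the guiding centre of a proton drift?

v_d ≈ 3.9×10⁵ m/s

The steady drift has the magnetic force balancing the electric force, so v_d = E/B.
v_d = 3.6×10⁴/0.093 = 3.9×10⁵ m/s.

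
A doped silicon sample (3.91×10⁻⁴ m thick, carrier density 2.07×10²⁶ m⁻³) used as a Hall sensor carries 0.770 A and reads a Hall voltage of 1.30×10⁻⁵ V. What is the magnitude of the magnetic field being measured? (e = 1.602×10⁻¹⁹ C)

B ≈ 0.219 T

From V_H = IB/(n e t), B = V_H n e t / I.
B = (1.30×10⁻⁵)(2.07×10²⁶)(1.602×10⁻¹⁹)(3.91×10⁻⁴)/0.770 ≈ 0.219 T.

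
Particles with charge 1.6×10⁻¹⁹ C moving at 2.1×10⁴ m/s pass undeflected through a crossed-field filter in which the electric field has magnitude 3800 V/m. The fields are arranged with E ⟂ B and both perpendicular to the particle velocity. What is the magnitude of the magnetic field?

B = 0.18 T

Balance of forces in the selector: qE = qvB ⇒ B = E/v.
B = 3800/2.1×10⁴ = 0.18 T.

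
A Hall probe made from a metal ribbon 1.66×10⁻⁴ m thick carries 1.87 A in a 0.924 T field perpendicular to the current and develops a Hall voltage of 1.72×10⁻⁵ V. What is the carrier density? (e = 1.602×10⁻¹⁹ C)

n ≈ 3.78×10²⁷ m⁻³

From V_H = IB/(n e t), n = IB/(V_H e t).
n = (1.87)(0.924)/((1.72×10⁻⁵)(1.602×10⁻¹⁹)(1.66×10⁻⁴)) ≈ 3.78×10²⁷ m⁻³.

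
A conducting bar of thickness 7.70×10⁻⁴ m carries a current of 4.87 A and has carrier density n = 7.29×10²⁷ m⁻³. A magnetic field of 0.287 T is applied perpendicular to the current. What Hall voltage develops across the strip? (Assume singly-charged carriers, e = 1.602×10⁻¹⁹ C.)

V_H = IB/(n e t).
V_H = (4.87)(0.287)/((7.29×10²⁷)(1.602×10⁻¹⁹)(7.70×10⁻⁴)) ≈ 1.55×10⁻⁶ V.

V_H ≈ 1.55×10⁻⁶ V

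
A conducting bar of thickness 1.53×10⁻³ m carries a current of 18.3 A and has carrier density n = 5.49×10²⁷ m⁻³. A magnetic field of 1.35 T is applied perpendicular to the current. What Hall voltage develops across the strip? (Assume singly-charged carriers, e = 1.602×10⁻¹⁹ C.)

V_H ≈ 1.84×10⁻⁵ V

V_H = IB/(n e t).
V_H = (18.3)(1.35)/((5.49×10²⁷)(1.602×10⁻¹⁹)(1.53×10⁻³)) ≈ 1.84×10⁻⁵ V.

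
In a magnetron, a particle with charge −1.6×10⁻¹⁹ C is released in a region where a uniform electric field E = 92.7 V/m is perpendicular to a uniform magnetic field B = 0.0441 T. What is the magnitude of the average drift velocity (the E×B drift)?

v_d ≈ 2100 m/s

The steady drift has the magnetic force balancing the electric force, so v_d = E/B.
v_d = 92.7/0.0441 = 2100 m/s.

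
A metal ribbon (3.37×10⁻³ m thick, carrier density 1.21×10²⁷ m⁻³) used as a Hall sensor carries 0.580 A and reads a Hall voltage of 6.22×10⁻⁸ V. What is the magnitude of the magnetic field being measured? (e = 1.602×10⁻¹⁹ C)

B ≈ 0.0701 T

From V_H = IB/(n e t), B = V_H n e t / I.
B = (6.22×10⁻⁸)(1.21×10²⁷)(1.602×10⁻¹⁹)(3.37×10⁻³)/0.580 ≈ 0.0701 T.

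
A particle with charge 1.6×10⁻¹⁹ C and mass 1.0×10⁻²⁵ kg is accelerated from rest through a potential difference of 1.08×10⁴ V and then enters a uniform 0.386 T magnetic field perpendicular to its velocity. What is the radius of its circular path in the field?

r ≈ 0.301 m

Acceleration: |q|V = ½mv² ⇒ v = √(2|q|V/m) = √(2·1.6×10⁻¹⁹·1.08×10⁴/1.0×10⁻²⁵) ≈ 1.859×10⁵ m/s.
In the field: r = mv/(|q|B) = (1.0×10⁻²⁵)(1.859×10⁵)/((1.6×10⁻¹⁹)(0.386)) ≈ 0.301 m.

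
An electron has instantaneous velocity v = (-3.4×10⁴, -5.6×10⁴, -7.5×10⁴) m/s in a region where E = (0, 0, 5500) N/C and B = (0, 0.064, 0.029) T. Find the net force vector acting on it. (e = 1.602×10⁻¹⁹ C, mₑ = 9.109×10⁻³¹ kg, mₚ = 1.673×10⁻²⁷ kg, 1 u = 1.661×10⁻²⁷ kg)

F ≈ (-5.09×10⁻¹⁶, -1.58×10⁻¹⁶, -5.33×10⁻¹⁶) N

v×B = (3180, 986, -2180) N/C.
E + v×B = (3180, 986, 3320) N/C.
F = q(E + v×B) = (−1.602×10⁻¹⁹ C)·(3180, 986, 3320) = (-5.09×10⁻¹⁶, -1.58×10⁻¹⁶, -5.33×10⁻¹⁶) N.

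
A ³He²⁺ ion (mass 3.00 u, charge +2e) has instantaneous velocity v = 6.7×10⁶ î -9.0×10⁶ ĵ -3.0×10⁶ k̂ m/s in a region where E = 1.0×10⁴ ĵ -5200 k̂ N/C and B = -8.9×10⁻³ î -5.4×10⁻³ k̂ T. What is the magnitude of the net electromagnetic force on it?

|F| ≈ 3.92×10⁻¹⁴ N

v×B = (4.86×10⁴, 6.29×10⁴, -8.01×10⁴) N/C.
E + v×B = (4.86×10⁴, 7.29×10⁴, -8.53×10⁴) N/C.
F = q(E + v×B) = (3.204×10⁻¹⁹ C)·(4.86×10⁴, 7.29×10⁴, -8.53×10⁴) = (1.56×10⁻¹⁴, 2.34×10⁻¹⁴, -2.73×10⁻¹⁴) N.
|F| = 3.92×10⁻¹⁴ N.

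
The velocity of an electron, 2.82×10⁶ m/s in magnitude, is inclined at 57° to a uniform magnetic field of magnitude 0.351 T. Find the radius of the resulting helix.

r ≈ 3.83×10⁻⁵ m

v⊥ = v sinθ = 2.82×10⁶·sin57° ≈ 2.365×10⁶ m/s.
r = m v⊥/(|q|B) = (9.109×10⁻³¹)(2.365×10⁶)/((1.602×10⁻¹⁹)(0.351)) ≈ 3.83×10⁻⁵ m.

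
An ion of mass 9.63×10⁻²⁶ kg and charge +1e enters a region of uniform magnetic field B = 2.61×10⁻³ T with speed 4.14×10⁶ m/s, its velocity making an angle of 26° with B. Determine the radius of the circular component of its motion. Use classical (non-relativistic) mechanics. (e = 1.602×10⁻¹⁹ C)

r ≈ 418 m

v⊥ = v sinθ = 4.14×10⁶·sin26° ≈ 1.815×10⁶ m/s.
r = m v⊥/(|q|B) = (9.63×10⁻²⁶)(1.815×10⁶)/((1.602×10⁻¹⁹)(2.61×10⁻³)) ≈ 418 m.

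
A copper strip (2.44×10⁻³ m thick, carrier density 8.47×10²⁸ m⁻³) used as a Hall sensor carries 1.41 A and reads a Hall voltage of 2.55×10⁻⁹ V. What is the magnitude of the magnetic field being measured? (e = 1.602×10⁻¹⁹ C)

B ≈ 0.0599 T

From V_H = IB/(n e t), B = V_H n e t / I.
B = (2.55×10⁻⁹)(8.47×10²⁸)(1.602×10⁻¹⁹)(2.44×10⁻³)/1.41 ≈ 0.0599 T.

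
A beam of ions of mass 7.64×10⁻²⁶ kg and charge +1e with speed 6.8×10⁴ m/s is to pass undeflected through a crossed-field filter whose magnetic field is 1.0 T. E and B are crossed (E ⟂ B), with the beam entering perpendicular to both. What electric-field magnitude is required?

E = 6.8×10⁴ V/m

For straight-line motion qE = qvB, so E = vB.
E = 6.8×10⁴ × 1.0 = 6.8×10⁴ V/m.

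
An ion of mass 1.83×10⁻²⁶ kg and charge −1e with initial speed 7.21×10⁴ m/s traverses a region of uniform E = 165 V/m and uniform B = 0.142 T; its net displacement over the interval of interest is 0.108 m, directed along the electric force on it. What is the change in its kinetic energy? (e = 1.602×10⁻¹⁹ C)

The magnetic force is always ⟂ v and does no work; only the electric force changes KE.
ΔKE = F_E · d = |q|E d = (1.602×10⁻¹⁹)(165)(0.108) ≈ 2.85×10⁻¹⁸ J.

ΔKE ≈ 2.85×10⁻¹⁸ J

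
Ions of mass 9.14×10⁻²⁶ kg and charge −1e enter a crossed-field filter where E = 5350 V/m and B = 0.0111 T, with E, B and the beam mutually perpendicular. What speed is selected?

For undeflected motion the electric and magnetic forces balance: qE = qvB.
v = E/B = 5350/0.0111 = 4.82×10⁵ m/s.
The result is independent of the particle's charge and mass.

v = 4.82×10⁵ m/s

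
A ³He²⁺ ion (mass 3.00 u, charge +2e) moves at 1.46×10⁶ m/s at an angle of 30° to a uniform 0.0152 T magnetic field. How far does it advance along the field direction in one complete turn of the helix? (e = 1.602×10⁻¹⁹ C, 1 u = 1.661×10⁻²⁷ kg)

v∥ = v cosθ = 1.46×10⁶·cos30° ≈ 1.264×10⁶ m/s.
T = 2πm/(|q|B) = 2π(4.983×10⁻²⁷)/((3.204×10⁻¹⁹)(0.0152)) ≈ 6.429×10⁻⁶ s.
pitch = v∥ T = (1.264×10⁶)(6.429×10⁻⁶) ≈ 8.13 m.

p ≈ 8.13 m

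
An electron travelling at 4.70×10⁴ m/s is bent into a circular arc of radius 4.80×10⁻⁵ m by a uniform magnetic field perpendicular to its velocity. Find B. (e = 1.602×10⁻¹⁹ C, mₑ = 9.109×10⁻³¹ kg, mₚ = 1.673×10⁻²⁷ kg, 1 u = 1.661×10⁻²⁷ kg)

B ≈ 5.57×10⁻³ T

From |q|vB = mv²/r, B = mv/(|q|r).
B = (9.109×10⁻³¹)(4.70×10⁴)/((1.602×10⁻¹⁹)(4.80×10⁻⁵)) ≈ 5.57×10⁻³ T.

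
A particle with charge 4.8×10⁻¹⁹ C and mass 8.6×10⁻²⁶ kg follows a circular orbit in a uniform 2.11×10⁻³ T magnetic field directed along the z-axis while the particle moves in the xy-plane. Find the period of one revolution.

The cyclotron period depends only on m, q, B: T = 2πm/(|q|B).
T = 2π(8.6×10⁻²⁶)/((4.8×10⁻¹⁹)(2.11×10⁻³)) ≈ 5.34×10⁻⁴ s.

T ≈ 5.34×10⁻⁴ s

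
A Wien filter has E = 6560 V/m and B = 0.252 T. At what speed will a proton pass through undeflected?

v = 2.60×10⁴ m/s

Straight-line motion ⇒ electric and magnetic forces cancel, so E = vB.
v = E/B = 6560/0.252 = 2.60×10⁴ m/s.
The result is independent of the particle's charge and mass.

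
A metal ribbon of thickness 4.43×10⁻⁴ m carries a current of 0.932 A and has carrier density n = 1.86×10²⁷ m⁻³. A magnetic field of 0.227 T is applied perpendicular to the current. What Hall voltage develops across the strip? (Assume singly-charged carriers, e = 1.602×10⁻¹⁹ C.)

V_H ≈ 1.60×10⁻⁶ V

V_H = IB/(n e t).
V_H = (0.932)(0.227)/((1.86×10²⁷)(1.602×10⁻¹⁹)(4.43×10⁻⁴)) ≈ 1.60×10⁻⁶ V.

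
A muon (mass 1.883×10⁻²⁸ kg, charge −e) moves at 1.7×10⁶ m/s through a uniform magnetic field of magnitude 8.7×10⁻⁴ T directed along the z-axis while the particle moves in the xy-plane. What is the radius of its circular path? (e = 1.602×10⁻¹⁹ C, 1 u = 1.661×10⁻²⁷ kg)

The magnetic force provides the centripetal force: |q|vB = mv²/r.
r = mv/(|q|B) = (1.883×10⁻²⁸)(1.7×10⁶)/((1.602×10⁻¹⁹)(8.7×10⁻⁴)) ≈ 2.3 m.

r ≈ 2.3 m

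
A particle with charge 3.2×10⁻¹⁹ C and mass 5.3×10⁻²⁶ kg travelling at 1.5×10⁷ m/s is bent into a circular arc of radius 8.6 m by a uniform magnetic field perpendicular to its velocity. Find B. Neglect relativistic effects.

B ≈ 0.29 T

From |q|vB = mv²/r, B = mv/(|q|r).
B = (5.3×10⁻²⁶)(1.5×10⁷)/((3.2×10⁻¹⁹)(8.6)) ≈ 0.29 T.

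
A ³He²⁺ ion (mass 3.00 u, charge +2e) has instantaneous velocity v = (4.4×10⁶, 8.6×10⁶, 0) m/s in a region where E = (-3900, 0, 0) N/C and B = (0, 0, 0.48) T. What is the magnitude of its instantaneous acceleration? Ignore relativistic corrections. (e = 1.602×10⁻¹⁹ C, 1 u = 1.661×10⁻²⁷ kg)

v×B = (4.13×10⁶, -2.11×10⁶, 0) N/C.
E + v×B = (4.12×10⁶, -2.11×10⁶, 0) N/C.
F = q(E + v×B) = (3.204×10⁻¹⁹ C)·(4.12×10⁶, -2.11×10⁶, 0) = (1.32×10⁻¹², -6.77×10⁻¹³, 0) N.
|a| = |F|/m = 1.485×10⁻¹²/4.983×10⁻²⁷ ≈ 2.98×10¹⁴ m/s².

|a| ≈ 2.98×10¹⁴ m/s²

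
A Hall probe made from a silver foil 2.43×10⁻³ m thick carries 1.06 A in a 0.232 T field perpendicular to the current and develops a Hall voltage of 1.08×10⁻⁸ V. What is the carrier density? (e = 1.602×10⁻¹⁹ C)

From V_H = IB/(n e t), n = IB/(V_H e t).
n = (1.06)(0.232)/((1.08×10⁻⁸)(1.602×10⁻¹⁹)(2.43×10⁻³)) ≈ 5.85×10²⁸ m⁻³.

n ≈ 5.85×10²⁸ m⁻³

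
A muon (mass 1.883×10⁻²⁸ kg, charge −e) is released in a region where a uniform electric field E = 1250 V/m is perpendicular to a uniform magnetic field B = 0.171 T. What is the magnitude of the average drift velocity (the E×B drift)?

v_d ≈ 7310 m/s

In crossed fields the guiding centre drifts at v_d = |E×B|/B² = E/B, independent of charge and mass.
v_d = 1250/0.171 = 7310 m/s.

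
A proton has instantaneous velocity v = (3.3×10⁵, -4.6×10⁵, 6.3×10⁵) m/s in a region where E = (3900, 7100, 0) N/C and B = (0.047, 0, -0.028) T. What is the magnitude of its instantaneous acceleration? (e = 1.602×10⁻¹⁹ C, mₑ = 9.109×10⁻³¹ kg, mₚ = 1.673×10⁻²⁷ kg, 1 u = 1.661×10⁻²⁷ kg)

v×B = (1.29×10⁴, 3.88×10⁴, 2.16×10⁴) N/C.
E + v×B = (1.68×10⁴, 4.60×10⁴, 2.16×10⁴) N/C.
F = q(E + v×B) = (1.602×10⁻¹⁹ C)·(1.68×10⁴, 4.60×10⁴, 2.16×10⁴) = (2.69×10⁻¹⁵, 7.36×10⁻¹⁵, 3.46×10⁻¹⁵) N.
|a| = |F|/m = 8.568×10⁻¹⁵/1.673×10⁻²⁷ ≈ 5.12×10¹² m/s².

|a| ≈ 5.12×10¹² m/s²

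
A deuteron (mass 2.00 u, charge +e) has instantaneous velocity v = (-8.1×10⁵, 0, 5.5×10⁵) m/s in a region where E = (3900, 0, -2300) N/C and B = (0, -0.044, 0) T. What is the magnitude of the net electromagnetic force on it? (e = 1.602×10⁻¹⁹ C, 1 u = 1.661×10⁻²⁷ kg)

v×B = (2.42×10⁴, 0, 3.56×10⁴) N/C.
E + v×B = (2.81×10⁴, 0, 3.33×10⁴) N/C.
F = q(E + v×B) = (1.602×10⁻¹⁹ C)·(2.81×10⁴, 0, 3.33×10⁴) = (4.50×10⁻¹⁵, 0, 5.34×10⁻¹⁵) N.
|F| = 6.99×10⁻¹⁵ N.

|F| ≈ 6.99×10⁻¹⁵ N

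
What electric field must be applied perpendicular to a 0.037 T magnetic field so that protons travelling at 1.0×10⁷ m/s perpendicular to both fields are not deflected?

For straight-line motion qE = qvB, so E = vB.
E = 1.0×10⁷ × 0.037 = 3.7×10⁵ V/m.

E = 3.7×10⁵ V/m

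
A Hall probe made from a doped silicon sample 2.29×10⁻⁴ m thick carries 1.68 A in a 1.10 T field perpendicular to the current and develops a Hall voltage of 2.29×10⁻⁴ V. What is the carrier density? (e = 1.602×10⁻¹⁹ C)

From V_H = IB/(n e t), n = IB/(V_H e t).
n = (1.68)(1.10)/((2.29×10⁻⁴)(1.602×10⁻¹⁹)(2.29×10⁻⁴)) ≈ 2.20×10²⁶ m⁻³.

n ≈ 2.20×10²⁶ m⁻³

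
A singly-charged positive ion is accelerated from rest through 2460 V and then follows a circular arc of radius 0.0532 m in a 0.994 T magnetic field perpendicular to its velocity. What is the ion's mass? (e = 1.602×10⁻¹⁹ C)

m ≈ 9.11×10⁻²⁶ kg

Combine |q|V = ½mv² and r = mv/(|q|B): eliminate v to get m = qB²r²/(2V).
m = (1.602×10⁻¹⁹)(0.994)²(0.0532)²/(2·2460) ≈ 9.11×10⁻²⁶ kg.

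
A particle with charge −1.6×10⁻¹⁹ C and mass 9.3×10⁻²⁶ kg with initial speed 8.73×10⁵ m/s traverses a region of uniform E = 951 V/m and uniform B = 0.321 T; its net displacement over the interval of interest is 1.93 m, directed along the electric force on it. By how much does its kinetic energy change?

ΔKE ≈ 2.94×10⁻¹⁶ J

The magnetic force is always ⟂ v and does no work; only the electric force changes KE.
ΔKE = F_E · d = |q|E d = (1.6×10⁻¹⁹)(951)(1.93) ≈ 2.94×10⁻¹⁶ J.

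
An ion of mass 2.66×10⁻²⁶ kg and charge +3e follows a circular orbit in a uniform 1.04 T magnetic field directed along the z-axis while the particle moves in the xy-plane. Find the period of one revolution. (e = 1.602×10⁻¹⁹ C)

The cyclotron period depends only on m, q, B: T = 2πm/(|q|B).
T = 2π(2.66×10⁻²⁶)/((4.806×10⁻¹⁹)(1.04)) ≈ 3.34×10⁻⁷ s.

T ≈ 3.34×10⁻⁷ s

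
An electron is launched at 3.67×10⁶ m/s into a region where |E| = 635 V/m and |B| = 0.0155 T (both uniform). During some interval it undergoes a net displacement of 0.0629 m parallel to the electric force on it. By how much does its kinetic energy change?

The magnetic force is always ⟂ v and does no work; only the electric force changes KE.
ΔKE = F_E · d = |q|E d = (1.602×10⁻¹⁹)(635)(0.0629) ≈ 6.40×10⁻¹⁸ J.

ΔKE ≈ 6.40×10⁻¹⁸ J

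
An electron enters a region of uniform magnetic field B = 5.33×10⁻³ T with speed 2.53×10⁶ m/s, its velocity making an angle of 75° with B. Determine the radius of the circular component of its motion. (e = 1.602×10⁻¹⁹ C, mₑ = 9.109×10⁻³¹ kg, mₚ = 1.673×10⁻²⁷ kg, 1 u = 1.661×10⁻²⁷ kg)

r ≈ 2.61×10⁻³ m

v⊥ = v sinθ = 2.53×10⁶·sin75° ≈ 2.444×10⁶ m/s.
r = m v⊥/(|q|B) = (9.109×10⁻³¹)(2.444×10⁶)/((1.602×10⁻¹⁹)(5.33×10⁻³)) ≈ 2.61×10⁻³ m.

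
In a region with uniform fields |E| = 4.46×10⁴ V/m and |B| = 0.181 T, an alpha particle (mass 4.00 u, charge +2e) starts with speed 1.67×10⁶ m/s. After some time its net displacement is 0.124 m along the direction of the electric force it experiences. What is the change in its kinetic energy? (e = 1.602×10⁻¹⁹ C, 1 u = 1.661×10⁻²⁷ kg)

ΔKE ≈ 1.77×10⁻¹⁵ J

The magnetic force is always ⟂ v and does no work; only the electric force changes KE.
ΔKE = F_E · d = |q|E d = (3.204×10⁻¹⁹)(4.46×10⁴)(0.124) ≈ 1.77×10⁻¹⁵ J.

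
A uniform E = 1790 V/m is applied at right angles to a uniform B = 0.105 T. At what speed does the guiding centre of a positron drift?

v_d ≈ 1.70×10⁴ m/s

The E×B drift speed is v_d = E/B.
v_d = 1790/0.105 = 1.70×10⁴ m/s.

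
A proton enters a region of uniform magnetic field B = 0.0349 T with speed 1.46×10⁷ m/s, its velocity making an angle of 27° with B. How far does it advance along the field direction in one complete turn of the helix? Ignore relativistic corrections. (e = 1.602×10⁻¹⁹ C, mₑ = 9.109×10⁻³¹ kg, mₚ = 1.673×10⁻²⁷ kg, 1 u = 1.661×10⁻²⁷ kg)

v∥ = v cosθ = 1.46×10⁷·cos27° ≈ 1.301×10⁷ m/s.
T = 2πm/(|q|B) = 2π(1.673×10⁻²⁷)/((1.602×10⁻¹⁹)(0.0349)) ≈ 1.880×10⁻⁶ s.
pitch = v∥ T = (1.301×10⁷)(1.880×10⁻⁶) ≈ 24.5 m.

p ≈ 24.5 m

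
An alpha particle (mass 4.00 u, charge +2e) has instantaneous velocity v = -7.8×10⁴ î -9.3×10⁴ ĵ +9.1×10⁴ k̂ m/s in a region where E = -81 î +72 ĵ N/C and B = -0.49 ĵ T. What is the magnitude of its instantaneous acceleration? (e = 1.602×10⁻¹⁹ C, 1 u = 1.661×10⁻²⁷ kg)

v×B = (4.46×10⁴, 0, 3.82×10⁴) N/C.
E + v×B = (4.45×10⁴, 72.0, 3.82×10⁴) N/C.
F = q(E + v×B) = (3.204×10⁻¹⁹ C)·(4.45×10⁴, 72.0, 3.82×10⁴) = (1.43×10⁻¹⁴, 2.31×10⁻¹⁷, 1.22×10⁻¹⁴) N.
|a| = |F|/m = 1.880×10⁻¹⁴/6.644×10⁻²⁷ ≈ 2.83×10¹² m/s².

|a| ≈ 2.83×10¹² m/s²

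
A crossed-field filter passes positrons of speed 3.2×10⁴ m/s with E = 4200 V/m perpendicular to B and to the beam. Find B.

Balance of forces in the selector: qE = qvB ⇒ B = E/v.
B = 4200/3.2×10⁴ = 0.13 T.

B = 0.13 T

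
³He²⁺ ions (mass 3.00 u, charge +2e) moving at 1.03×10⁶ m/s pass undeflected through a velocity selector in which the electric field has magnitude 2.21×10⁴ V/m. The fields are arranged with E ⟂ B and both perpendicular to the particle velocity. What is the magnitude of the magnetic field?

B = 0.0215 T

Balance of forces in the selector: qE = qvB ⇒ B = E/v.
B = 2.21×10⁴/1.03×10⁶ = 0.0215 T.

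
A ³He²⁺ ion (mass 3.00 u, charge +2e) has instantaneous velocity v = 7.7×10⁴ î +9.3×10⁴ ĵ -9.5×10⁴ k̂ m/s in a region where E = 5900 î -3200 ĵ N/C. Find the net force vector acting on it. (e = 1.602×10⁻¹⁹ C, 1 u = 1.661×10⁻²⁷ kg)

Only an electric field acts, so F = qE = (3.204×10⁻¹⁹ C)·(5900, -3200, 0) = (1.89×10⁻¹⁵, -1.03×10⁻¹⁵, 0) N.

F ≈ (1.89×10⁻¹⁵, -1.03×10⁻¹⁵, 0) N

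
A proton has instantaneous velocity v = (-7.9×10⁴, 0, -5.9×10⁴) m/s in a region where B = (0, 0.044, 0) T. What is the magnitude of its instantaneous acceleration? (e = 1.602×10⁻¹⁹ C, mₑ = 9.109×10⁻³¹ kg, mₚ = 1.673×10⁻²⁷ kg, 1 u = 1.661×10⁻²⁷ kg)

|a| ≈ 4.15×10¹¹ m/s²

v×B = (2600, 0, -3480) N/C.
F = q v×B = (1.602×10⁻¹⁹ C)·(2600, 0, -3480) = (4.16×10⁻¹⁶, 0, -5.57×10⁻¹⁶) N.
|a| = |F|/m = 6.950×10⁻¹⁶/1.673×10⁻²⁷ ≈ 4.15×10¹¹ m/s².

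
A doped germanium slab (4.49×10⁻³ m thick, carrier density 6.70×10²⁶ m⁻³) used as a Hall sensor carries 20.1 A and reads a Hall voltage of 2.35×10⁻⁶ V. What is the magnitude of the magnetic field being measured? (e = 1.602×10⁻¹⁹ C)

B ≈ 0.0563 T

From V_H = IB/(n e t), B = V_H n e t / I.
B = (2.35×10⁻⁶)(6.70×10²⁶)(1.602×10⁻¹⁹)(4.49×10⁻³)/20.1 ≈ 0.0563 T.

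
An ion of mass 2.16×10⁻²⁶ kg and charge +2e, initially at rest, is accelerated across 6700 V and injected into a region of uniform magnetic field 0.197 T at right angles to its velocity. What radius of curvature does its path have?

r ≈ 0.153 m

Acceleration: |q|V = ½mv² ⇒ v = √(2|q|V/m) = √(2·3.204×10⁻¹⁹·6700/2.16×10⁻²⁶) ≈ 4.458×10⁵ m/s.
In the field: r = mv/(|q|B) = (2.16×10⁻²⁶)(4.458×10⁵)/((3.204×10⁻¹⁹)(0.197)) ≈ 0.153 m.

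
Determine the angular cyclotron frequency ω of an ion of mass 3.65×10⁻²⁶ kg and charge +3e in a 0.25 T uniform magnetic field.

ω = |q|B/m.
ω = (4.806×10⁻¹⁹)(0.25)/3.65×10⁻²⁶ ≈ 3.3×10⁶ rad/s.

ω ≈ 3.3×10⁶ rad/s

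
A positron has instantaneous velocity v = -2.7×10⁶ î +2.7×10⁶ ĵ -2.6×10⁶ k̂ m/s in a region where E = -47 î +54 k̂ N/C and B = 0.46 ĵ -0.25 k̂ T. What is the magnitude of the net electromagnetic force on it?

v×B = (5.21×10⁵, -6.75×10⁵, -1.24×10⁶) N/C.
E + v×B = (5.21×10⁵, -6.75×10⁵, -1.24×10⁶) N/C.
F = q(E + v×B) = (1.602×10⁻¹⁹ C)·(5.21×10⁵, -6.75×10⁵, -1.24×10⁶) = (8.35×10⁻¹⁴, -1.08×10⁻¹³, -1.99×10⁻¹³) N.
|F| = 2.41×10⁻¹³ N.

|F| ≈ 2.41×10⁻¹³ N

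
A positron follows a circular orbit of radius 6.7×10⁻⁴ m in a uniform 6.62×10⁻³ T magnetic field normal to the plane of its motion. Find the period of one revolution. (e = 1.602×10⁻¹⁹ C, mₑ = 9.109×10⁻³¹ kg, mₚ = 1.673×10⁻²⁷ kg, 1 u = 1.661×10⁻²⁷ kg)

The cyclotron period depends only on m, q, B: T = 2πm/(|q|B).
T = 2π(9.109×10⁻³¹)/((1.602×10⁻¹⁹)(6.62×10⁻³)) ≈ 5.40×10⁻⁹ s.

T ≈ 5.40×10⁻⁹ s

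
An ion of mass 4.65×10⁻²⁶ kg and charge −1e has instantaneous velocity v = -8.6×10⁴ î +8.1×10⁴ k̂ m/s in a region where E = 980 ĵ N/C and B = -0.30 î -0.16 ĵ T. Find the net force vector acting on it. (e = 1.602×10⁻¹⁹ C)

v×B = (1.30×10⁴, -2.43×10⁴, 1.38×10⁴) N/C.
E + v×B = (1.30×10⁴, -2.33×10⁴, 1.38×10⁴) N/C.
F = q(E + v×B) = (−1.602×10⁻¹⁹ C)·(1.30×10⁴, -2.33×10⁴, 1.38×10⁴) = (-2.08×10⁻¹⁵, 3.74×10⁻¹⁵, -2.20×10⁻¹⁵) N.

F ≈ (-2.08×10⁻¹⁵, 3.74×10⁻¹⁵, -2.20×10⁻¹⁵) N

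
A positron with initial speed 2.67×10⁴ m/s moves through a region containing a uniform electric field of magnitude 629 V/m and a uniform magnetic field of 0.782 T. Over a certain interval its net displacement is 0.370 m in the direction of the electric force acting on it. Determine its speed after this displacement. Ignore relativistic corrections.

v_f ≈ 9.05×10⁶ m/s

B does no work; ΔKE = |q|E d.
½mv_f² = ½mv₀² + |q|Ed = ½(9.109×10⁻³¹)(2.67×10⁴)² + (1.602×10⁻¹⁹)(629)(0.370) ≈ 3.247×10⁻²² J + 3.728×10⁻¹⁷ J ≈ 3.728×10⁻¹⁷ J.
v_f = √(2·3.728×10⁻¹⁷/9.109×10⁻³¹) ≈ 9.05×10⁶ m/s.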